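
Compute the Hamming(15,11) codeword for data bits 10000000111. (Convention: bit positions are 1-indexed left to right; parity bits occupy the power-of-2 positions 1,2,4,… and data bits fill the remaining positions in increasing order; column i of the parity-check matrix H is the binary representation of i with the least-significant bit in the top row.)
Codeword c = d · G (mod 2), d = 10000000111:
  c[0] = d·G[:,0] = (10000000111)·(11011010101) mod 2 = 1+0+0+0+0+0+0+0+1+0+1 mod 2 = 1
  c[1] = d·G[:,1] = (10000000111)·(10110110011) mod 2 = 1+0+0+0+0+0+0+0+0+1+1 mod 2 = 1
  c[2] = d·G[:,2] = (10000000111)·(10000000000) mod 2 = 1+0+0+0+0+0+0+0+0+0+0 mod 2 = 1
  c[3] = d·G[:,3] = (10000000111)·(01110001111) mod 2 = 0+0+0+0+0+0+0+0+1+1+1 mod 2 = 1
  c[4] = d·G[:,4] = (10000000111)·(01000000000) mod 2 = 0+0+0+0+0+0+0+0+0+0+0 mod 2 = 0
  c[5] = d·G[:,5] = (10000000111)·(00100000000) mod 2 = 0+0+0+0+0+0+0+0+0+0+0 mod 2 = 0
  c[6] = d·G[:,6] = (10000000111)·(00010000000) mod 2 = 0+0+0+0+0+0+0+0+0+0+0 mod 2 = 0
  c[7] = d·G[:,7] = (10000000111)·(00001111111) mod 2 = 0+0+0+0+0+0+0+0+1+1+1 mod 2 = 1
  c[8] = d·G[:,8] = (10000000111)·(00001000000) mod 2 = 0+0+0+0+0+0+0+0+0+0+0 mod 2 = 0
  c[9] = d·G[:,9] = (10000000111)·(00000100000) mod 2 = 0+0+0+0+0+0+0+0+0+0+0 mod 2 = 0
  c[10] = d·G[:,10] = (10000000111)·(00000010000) mod 2 = 0+0+0+0+0+0+0+0+0+0+0 mod 2 = 0
  c[11] = d·G[:,11] = (10000000111)·(00000001000) mod 2 = 0+0+0+0+0+0+0+0+0+0+0 mod 2 = 0
  c[12] = d·G[:,12] = (10000000111)·(00000000100) mod 2 = 0+0+0+0+0+0+0+0+1+0+0 mod 2 = 1
  c[13] = d·G[:,13] = (10000000111)·(00000000010) mod 2 = 0+0+0+0+0+0+0+0+0+1+0 mod 2 = 1
  c[14] = d·G[:,14] = (10000000111)·(00000000001) mod 2 = 0+0+0+0+0+0+0+0+0+0+1 mod 2 = 1
Codeword = 111100010000111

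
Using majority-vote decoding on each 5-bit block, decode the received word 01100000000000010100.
Split into 5-bit blocks and majority-vote each:
  block 1 = 01100: 2 ones, 3 zeros → 0
  block 2 = 00000: 0 ones, 5 zeros → 0
  block 3 = 00000: 0 ones, 5 zeros → 0
  block 4 = 10100: 2 ones, 3 zeros → 0
Decoded = 0000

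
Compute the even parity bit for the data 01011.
Sum of data bits: 0+1+0+1+1 = 3.
3 mod 2 = 1, so parity bit = 1.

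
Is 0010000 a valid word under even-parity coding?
Sum of all bits: 0+0+1+0+0+0+0 = 1; 1 mod 2 = 1. Result is 1 → parity error detected.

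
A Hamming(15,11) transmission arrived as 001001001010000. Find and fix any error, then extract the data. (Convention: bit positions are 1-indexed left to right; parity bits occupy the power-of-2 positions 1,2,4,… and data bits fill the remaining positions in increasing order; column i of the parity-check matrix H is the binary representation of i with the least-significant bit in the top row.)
Syndrome s = H · r^T (mod 2), r = 001001001010000:
  s[0] = (101010101010101)·(001001001010000) mod 2 = 0+0+1+0+0+0+0+0+1+0+1+0+0+0+0 mod 2 = 1
  s[1] = (011001100110011)·(001001001010000) mod 2 = 0+0+1+0+0+1+0+0+0+0+1+0+0+0+0 mod 2 = 1
  s[2] = (000111100001111)·(001001001010000) mod 2 = 0+0+0+0+0+1+0+0+0+0+0+0+0+0+0 mod 2 = 1
  s[3] = (000000011111111)·(001001001010000) mod 2 = 0+0+0+0+0+0+0+0+1+0+1+0+0+0+0 mod 2 = 0
Syndrome = 1110
Column 7 of H equals this syndrome → error at bit 7 (1-indexed).
Flip bit 7: 001001001010000 → 001001101010000
Extract data bits at positions {3,5,6,7,9,10,11,12,13,14,15}: 10111010000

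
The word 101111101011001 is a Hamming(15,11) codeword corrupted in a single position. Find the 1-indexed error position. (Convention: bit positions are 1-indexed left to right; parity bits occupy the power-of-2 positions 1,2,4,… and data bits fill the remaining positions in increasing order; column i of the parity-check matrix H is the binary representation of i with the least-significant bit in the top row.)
Syndrome s = H · r^T (mod 2), r = 101111101011001:
  s[0] = (101010101010101)·(101111101011001) mod 2 = 1+0+1+0+1+0+1+0+1+0+1+0+0+0+1 mod 2 = 1
  s[1] = (011001100110011)·(101111101011001) mod 2 = 0+0+1+0+0+1+1+0+0+0+1+0+0+0+1 mod 2 = 1
  s[2] = (000111100001111)·(101111101011001) mod 2 = 0+0+0+1+1+1+1+0+0+0+0+1+0+0+1 mod 2 = 0
  s[3] = (000000011111111)·(101111101011001) mod 2 = 0+0+0+0+0+0+0+0+1+0+1+1+0+0+1 mod 2 = 0
Syndrome = 1100
Column i of H is the binary representation of i, so the syndrome is the binary index of the flipped bit.
Read s = 1100 with s[0] as LSB: 1·2^0 + 1·2^1 + 0·2^2 + 0·2^3 = 3.
Error is at bit position 3.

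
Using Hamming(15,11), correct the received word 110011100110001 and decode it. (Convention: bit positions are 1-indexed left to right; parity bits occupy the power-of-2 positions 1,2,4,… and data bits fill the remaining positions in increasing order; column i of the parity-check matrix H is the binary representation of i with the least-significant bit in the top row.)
Syndrome s = H · r^T (mod 2), r = 110011100110001:
  s[0] = (101010101010101)·(110011100110001) mod 2 = 1+0+0+0+1+0+1+0+0+0+1+0+0+0+1 mod 2 = 1
  s[1] = (011001100110011)·(110011100110001) mod 2 = 0+1+0+0+0+1+1+0+0+1+1+0+0+0+1 mod 2 = 0
  s[2] = (000111100001111)·(110011100110001) mod 2 = 0+0+0+0+1+1+1+0+0+0+0+0+0+0+1 mod 2 = 0
  s[3] = (000000011111111)·(110011100110001) mod 2 = 0+0+0+0+0+0+0+0+0+1+1+0+0+0+1 mod 2 = 1
Syndrome = 1001
Column 9 of H equals this syndrome → error at bit 9 (1-indexed).
Flip bit 9: 110011100110001 → 110011101110001
Extract data bits at positions {3,5,6,7,9,10,11,12,13,14,15}: 01111110001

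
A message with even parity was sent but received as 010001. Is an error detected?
Sum of received bits: 0+1+0+0+0+1 = 2; 2 mod 2 = 0. Result is 0 → no error detected.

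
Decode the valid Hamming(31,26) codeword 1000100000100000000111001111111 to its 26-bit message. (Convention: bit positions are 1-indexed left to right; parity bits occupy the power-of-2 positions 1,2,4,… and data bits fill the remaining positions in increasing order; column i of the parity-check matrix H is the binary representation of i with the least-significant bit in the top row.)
Parity bits occupy power-of-2 positions; data bits are at positions {3,5,6,7,9,10,11,12,13,14,15,17,18,19,20,21,22,23,24,25,26,27,28,29,30,31} (1-indexed).
Extract: c[3]=0 c[5]=1 c[6]=0 c[7]=0 c[9]=0 c[10]=0 c[11]=1 c[12]=0 c[13]=0 c[14]=0 c[15]=0 c[17]=0 c[18]=0 c[19]=0 c[20]=1 c[21]=1 c[22]=1 c[23]=0 c[24]=0 c[25]=1 c[26]=1 c[27]=1 c[28]=1 c[29]=1 c[30]=1 c[31]=1
Data = 01000010000000111001111111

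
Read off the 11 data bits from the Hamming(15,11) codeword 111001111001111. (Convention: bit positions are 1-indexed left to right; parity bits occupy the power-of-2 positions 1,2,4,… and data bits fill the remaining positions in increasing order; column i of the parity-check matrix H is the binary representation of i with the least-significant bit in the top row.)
Parity bits occupy power-of-2 positions; data bits are at positions {3,5,6,7,9,10,11,12,13,14,15} (1-indexed).
Extract: c[3]=1 c[5]=0 c[6]=1 c[7]=1 c[9]=1 c[10]=0 c[11]=0 c[12]=1 c[13]=1 c[14]=1 c[15]=1
Data = 10111001111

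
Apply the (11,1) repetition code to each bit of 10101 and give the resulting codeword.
Repeat each bit 11× and concatenate:
1→11111111111  0→00000000000  1→11111111111  0→00000000000  1→11111111111
Codeword = 1111111111100000000000111111111110000000000011111111111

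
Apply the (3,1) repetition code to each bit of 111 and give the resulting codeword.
Repeat each bit 3× and concatenate:
1→111  1→111  1→111
Codeword = 111111111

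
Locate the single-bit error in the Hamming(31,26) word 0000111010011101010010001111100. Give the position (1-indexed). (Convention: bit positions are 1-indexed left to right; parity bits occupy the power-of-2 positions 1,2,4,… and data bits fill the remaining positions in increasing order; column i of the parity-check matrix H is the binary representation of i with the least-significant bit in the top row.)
Syndrome s = H · r^T (mod 2), r = 0000111010011101010010001111100:
  s[0] = (1010101010101010101010101010101)·(0000111010011101010010001111100) mod 2 = 0+0+0+0+1+0+1+0+1+0+0+0+1+0+0+0+0+0+0+0+1+0+0+0+1+0+1+0+1+0+0 mod 2 = 0
  s[1] = (0110011001100110011001100110011)·(0000111010011101010010001111100) mod 2 = 0+0+0+0+0+1+1+0+0+0+0+0+0+1+0+0+0+1+0+0+0+0+0+0+0+1+1+0+0+0+0 mod 2 = 0
  s[2] = (0001111000011110000111100001111)·(0000111010011101010010001111100) mod 2 = 0+0+0+0+1+1+1+0+0+0+0+1+1+1+0+0+0+0+0+0+1+0+0+0+0+0+0+1+1+0+0 mod 2 = 1
  s[3] = (0000000111111110000000011111111)·(0000111010011101010010001111100) mod 2 = 0+0+0+0+0+0+0+0+1+0+0+1+1+1+0+0+0+0+0+0+0+0+0+0+1+1+1+1+1+0+0 mod 2 = 1
  s[4] = (0000000000000001111111111111111)·(0000111010011101010010001111100) mod 2 = 0+0+0+0+0+0+0+0+0+0+0+0+0+0+0+1+0+1+0+0+1+0+0+0+1+1+1+1+1+0+0 mod 2 = 0
Syndrome = 00110
Column i of H is the binary representation of i, so the syndrome is the binary index of the flipped bit.
Read s = 00110 with s[0] as LSB: 0·2^0 + 0·2^1 + 1·2^2 + 1·2^3 + 0·2^4 = 12.
Error is at bit position 12.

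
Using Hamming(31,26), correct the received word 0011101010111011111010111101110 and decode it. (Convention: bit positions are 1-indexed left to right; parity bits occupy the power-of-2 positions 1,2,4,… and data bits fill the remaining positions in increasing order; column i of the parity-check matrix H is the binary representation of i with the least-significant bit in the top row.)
Syndrome s = H · r^T (mod 2), r = 0011101010111011111010111101110:
  s[0] = (1010101010101010101010101010101)·(0011101010111011111010111101110) mod 2 = 0+0+1+0+1+0+1+0+1+0+1+0+1+0+1+0+1+0+1+0+1+0+1+0+1+0+0+0+1+0+0 mod 2 = 1
  s[1] = (0110011001100110011001100110011)·(0011101010111011111010111101110) mod 2 = 0+0+1+0+0+0+1+0+0+0+1+0+0+0+1+0+0+1+1+0+0+0+1+0+0+1+0+0+0+1+0 mod 2 = 1
  s[2] = (0001111000011110000111100001111)·(0011101010111011111010111101110) mod 2 = 0+0+0+1+1+0+1+0+0+0+0+1+1+0+1+0+0+0+0+0+1+0+1+0+0+0+0+1+1+1+0 mod 2 = 1
  s[3] = (0000000111111110000000011111111)·(0011101010111011111010111101110) mod 2 = 0+0+0+0+0+0+0+0+1+0+1+1+1+0+1+0+0+0+0+0+0+0+0+1+1+1+0+1+1+1+0 mod 2 = 1
  s[4] = (0000000000000001111111111111111)·(0011101010111011111010111101110) mod 2 = 0+0+0+0+0+0+0+0+0+0+0+0+0+0+0+1+1+1+1+0+1+0+1+1+1+1+0+1+1+1+0 mod 2 = 0
Syndrome = 11110
Column 15 of H equals this syndrome → error at bit 15 (1-indexed).
Flip bit 15: 0011101010111011111010111101110 → 0011101010111001111010111101110
Extract data bits at positions {3,5,6,7,9,10,11,12,13,14,15,17,18,19,20,21,22,23,24,25,26,27,28,29,30,31}: 11011011100111010111101110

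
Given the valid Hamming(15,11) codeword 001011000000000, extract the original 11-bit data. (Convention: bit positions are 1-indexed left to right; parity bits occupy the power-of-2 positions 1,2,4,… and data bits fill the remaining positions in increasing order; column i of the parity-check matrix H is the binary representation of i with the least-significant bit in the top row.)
Parity bits occupy power-of-2 positions; data bits are at positions {3,5,6,7,9,10,11,12,13,14,15} (1-indexed).
Extract: c[3]=1 c[5]=1 c[6]=1 c[7]=0 c[9]=0 c[10]=0 c[11]=0 c[12]=0 c[13]=0 c[14]=0 c[15]=0
Data = 11100000000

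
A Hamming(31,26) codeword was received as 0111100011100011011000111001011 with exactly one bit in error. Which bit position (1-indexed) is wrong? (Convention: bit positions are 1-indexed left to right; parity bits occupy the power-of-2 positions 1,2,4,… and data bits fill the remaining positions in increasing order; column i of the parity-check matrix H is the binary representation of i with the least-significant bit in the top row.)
Syndrome s = H · r^T (mod 2), r = 0111100011100011011000111001011:
  s[0] = (1010101010101010101010101010101)·(0111100011100011011000111001011) mod 2 = 0+0+1+0+1+0+0+0+1+0+1+0+0+0+1+0+0+0+1+0+0+0+1+0+1+0+0+0+0+0+1 mod 2 = 1
  s[1] = (0110011001100110011001100110011)·(0111100011100011011000111001011) mod 2 = 0+1+1+0+0+0+0+0+0+1+1+0+0+0+1+0+0+1+1+0+0+0+1+0+0+0+0+0+0+1+1 mod 2 = 0
  s[2] = (0001111000011110000111100001111)·(0111100011100011011000111001011) mod 2 = 0+0+0+1+1+0+0+0+0+0+0+0+0+0+1+0+0+0+0+0+0+0+1+0+0+0+0+1+0+1+1 mod 2 = 1
  s[3] = (0000000111111110000000011111111)·(0111100011100011011000111001011) mod 2 = 0+0+0+0+0+0+0+0+1+1+1+0+0+0+1+0+0+0+0+0+0+0+0+1+1+0+0+1+0+1+1 mod 2 = 1
  s[4] = (0000000000000001111111111111111)·(0111100011100011011000111001011) mod 2 = 0+0+0+0+0+0+0+0+0+0+0+0+0+0+0+1+0+1+1+0+0+0+1+1+1+0+0+1+0+1+1 mod 2 = 1
Syndrome = 10111
Column i of H is the binary representation of i, so the syndrome is the binary index of the flipped bit.
Read s = 10111 with s[0] as LSB: 1·2^0 + 0·2^1 + 1·2^2 + 1·2^3 + 1·2^4 = 29.
Error is at bit position 29.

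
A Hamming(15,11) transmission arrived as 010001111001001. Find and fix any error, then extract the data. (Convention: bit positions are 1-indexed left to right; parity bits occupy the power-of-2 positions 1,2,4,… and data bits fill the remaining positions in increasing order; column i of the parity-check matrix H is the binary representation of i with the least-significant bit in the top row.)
Syndrome s = H · r^T (mod 2), r = 010001111001001:
  s[0] = (101010101010101)·(010001111001001) mod 2 = 0+0+0+0+0+0+1+0+1+0+0+0+0+0+1 mod 2 = 1
  s[1] = (011001100110011)·(010001111001001) mod 2 = 0+1+0+0+0+1+1+0+0+0+0+0+0+0+1 mod 2 = 0
  s[2] = (000111100001111)·(010001111001001) mod 2 = 0+0+0+0+0+1+1+0+0+0+0+1+0+0+1 mod 2 = 0
  s[3] = (000000011111111)·(010001111001001) mod 2 = 0+0+0+0+0+0+0+1+1+0+0+1+0+0+1 mod 2 = 0
Syndrome = 1000
Column 1 of H equals this syndrome → error at bit 1 (1-indexed).
Flip bit 1: 010001111001001 → 110001111001001
Extract data bits at positions {3,5,6,7,9,10,11,12,13,14,15}: 00111001001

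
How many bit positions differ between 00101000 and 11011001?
XOR = 11110001, count of 1s = 5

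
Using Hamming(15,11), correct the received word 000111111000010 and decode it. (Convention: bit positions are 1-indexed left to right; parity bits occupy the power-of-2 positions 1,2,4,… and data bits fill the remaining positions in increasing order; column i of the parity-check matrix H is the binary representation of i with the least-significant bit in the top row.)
Syndrome s = H · r^T (mod 2), r = 000111111000010:
  s[0] = (101010101010101)·(000111111000010) mod 2 = 0+0+0+0+1+0+1+0+1+0+0+0+0+0+0 mod 2 = 1
  s[1] = (011001100110011)·(000111111000010) mod 2 = 0+0+0+0+0+1+1+0+0+0+0+0+0+1+0 mod 2 = 1
  s[2] = (000111100001111)·(000111111000010) mod 2 = 0+0+0+1+1+1+1+0+0+0+0+0+0+1+0 mod 2 = 1
  s[3] = (000000011111111)·(000111111000010) mod 2 = 0+0+0+0+0+0+0+1+1+0+0+0+0+1+0 mod 2 = 1
Syndrome = 1111
Column 15 of H equals this syndrome → error at bit 15 (1-indexed).
Flip bit 15: 000111111000010 → 000111111000011
Extract data bits at positions {3,5,6,7,9,10,11,12,13,14,15}: 01111000011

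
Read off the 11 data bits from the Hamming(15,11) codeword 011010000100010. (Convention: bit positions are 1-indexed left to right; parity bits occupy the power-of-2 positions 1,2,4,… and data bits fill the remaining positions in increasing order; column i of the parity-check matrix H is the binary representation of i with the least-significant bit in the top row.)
Parity bits occupy power-of-2 positions; data bits are at positions {3,5,6,7,9,10,11,12,13,14,15} (1-indexed).
Extract: c[3]=1 c[5]=1 c[6]=0 c[7]=0 c[9]=0 c[10]=1 c[11]=0 c[12]=0 c[13]=0 c[14]=1 c[15]=0
Data = 11000100010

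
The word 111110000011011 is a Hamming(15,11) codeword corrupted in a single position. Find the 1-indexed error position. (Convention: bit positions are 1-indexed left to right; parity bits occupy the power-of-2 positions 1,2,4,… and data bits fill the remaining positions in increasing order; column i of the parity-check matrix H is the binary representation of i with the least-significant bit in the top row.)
Syndrome s = H · r^T (mod 2), r = 111110000011011:
  s[0] = (101010101010101)·(111110000011011) mod 2 = 1+0+1+0+1+0+0+0+0+0+1+0+0+0+1 mod 2 = 1
  s[1] = (011001100110011)·(111110000011011) mod 2 = 0+1+1+0+0+0+0+0+0+0+1+0+0+1+1 mod 2 = 1
  s[2] = (000111100001111)·(111110000011011) mod 2 = 0+0+0+1+1+0+0+0+0+0+0+1+0+1+1 mod 2 = 1
  s[3] = (000000011111111)·(111110000011011) mod 2 = 0+0+0+0+0+0+0+0+0+0+1+1+0+1+1 mod 2 = 0
Syndrome = 1110
Column i of H is the binary representation of i, so the syndrome is the binary index of the flipped bit.
Read s = 1110 with s[0] as LSB: 1·2^0 + 1·2^1 + 1·2^2 + 0·2^3 = 7.
Error is at bit position 7.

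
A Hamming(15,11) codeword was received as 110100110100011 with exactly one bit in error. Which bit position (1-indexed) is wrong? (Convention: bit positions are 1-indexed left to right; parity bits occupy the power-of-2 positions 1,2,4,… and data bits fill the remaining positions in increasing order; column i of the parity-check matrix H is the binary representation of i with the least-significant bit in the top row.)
Syndrome s = H · r^T (mod 2), r = 110100110100011:
  s[0] = (101010101010101)·(110100110100011) mod 2 = 1+0+0+0+0+0+1+0+0+0+0+0+0+0+1 mod 2 = 1
  s[1] = (011001100110011)·(110100110100011) mod 2 = 0+1+0+0+0+0+1+0+0+1+0+0+0+1+1 mod 2 = 1
  s[2] = (000111100001111)·(110100110100011) mod 2 = 0+0+0+1+0+0+1+0+0+0+0+0+0+1+1 mod 2 = 0
  s[3] = (000000011111111)·(110100110100011) mod 2 = 0+0+0+0+0+0+0+1+0+1+0+0+0+1+1 mod 2 = 0
Syndrome = 1100
Column i of H is the binary representation of i, so the syndrome is the binary index of the flipped bit.
Read s = 1100 with s[0] as LSB: 1·2^0 + 1·2^1 + 0·2^2 + 0·2^3 = 3.
Error is at bit position 3.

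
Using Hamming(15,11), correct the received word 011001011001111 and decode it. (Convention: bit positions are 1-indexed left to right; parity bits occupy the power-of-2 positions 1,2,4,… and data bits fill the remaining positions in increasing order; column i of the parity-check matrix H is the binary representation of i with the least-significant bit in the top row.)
Syndrome s = H · r^T (mod 2), r = 011001011001111:
  s[0] = (101010101010101)·(011001011001111) mod 2 = 0+0+1+0+0+0+0+0+1+0+0+0+1+0+1 mod 2 = 0
  s[1] = (011001100110011)·(011001011001111) mod 2 = 0+1+1+0+0+1+0+0+0+0+0+0+0+1+1 mod 2 = 1
  s[2] = (000111100001111)·(011001011001111) mod 2 = 0+0+0+0+0+1+0+0+0+0+0+1+1+1+1 mod 2 = 1
  s[3] = (000000011111111)·(011001011001111) mod 2 = 0+0+0+0+0+0+0+1+1+0+0+1+1+1+1 mod 2 = 0
Syndrome = 0110
Column 6 of H equals this syndrome → error at bit 6 (1-indexed).
Flip bit 6: 011001011001111 → 011000011001111
Extract data bits at positions {3,5,6,7,9,10,11,12,13,14,15}: 10001001111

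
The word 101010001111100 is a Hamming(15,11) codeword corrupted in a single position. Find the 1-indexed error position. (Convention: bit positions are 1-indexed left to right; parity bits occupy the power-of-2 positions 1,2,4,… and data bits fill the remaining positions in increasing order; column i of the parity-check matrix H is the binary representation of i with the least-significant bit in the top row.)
Syndrome s = H · r^T (mod 2), r = 101010001111100:
  s[0] = (101010101010101)·(101010001111100) mod 2 = 1+0+1+0+1+0+0+0+1+0+1+0+1+0+0 mod 2 = 0
  s[1] = (011001100110011)·(101010001111100) mod 2 = 0+0+1+0+0+0+0+0+0+1+1+0+0+0+0 mod 2 = 1
  s[2] = (000111100001111)·(101010001111100) mod 2 = 0+0+0+0+1+0+0+0+0+0+0+1+1+0+0 mod 2 = 1
  s[3] = (000000011111111)·(101010001111100) mod 2 = 0+0+0+0+0+0+0+0+1+1+1+1+1+0+0 mod 2 = 1
Syndrome = 0111
Column i of H is the binary representation of i, so the syndrome is the binary index of the flipped bit.
Read s = 0111 with s[0] as LSB: 0·2^0 + 1·2^1 + 1·2^2 + 1·2^3 = 14.
Error is at bit position 14.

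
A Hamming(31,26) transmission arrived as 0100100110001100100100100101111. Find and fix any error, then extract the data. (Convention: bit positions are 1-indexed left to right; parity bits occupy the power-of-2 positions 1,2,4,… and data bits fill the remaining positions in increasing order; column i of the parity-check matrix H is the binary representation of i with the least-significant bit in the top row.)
Syndrome s = H · r^T (mod 2), r = 0100100110001100100100100101111:
  s[0] = (1010101010101010101010101010101)·(0100100110001100100100100101111) mod 2 = 0+0+0+0+1+0+0+0+1+0+0+0+1+0+0+0+1+0+0+0+0+0+1+0+0+0+0+0+1+0+1 mod 2 = 1
  s[1] = (0110011001100110011001100110011)·(0100100110001100100100100101111) mod 2 = 0+1+0+0+0+0+0+0+0+0+0+0+0+1+0+0+0+0+0+0+0+0+1+0+0+1+0+0+0+1+1 mod 2 = 0
  s[2] = (0001111000011110000111100001111)·(0100100110001100100100100101111) mod 2 = 0+0+0+0+1+0+0+0+0+0+0+0+1+1+0+0+0+0+0+1+0+0+1+0+0+0+0+1+1+1+1 mod 2 = 1
  s[3] = (0000000111111110000000011111111)·(0100100110001100100100100101111) mod 2 = 0+0+0+0+0+0+0+1+1+0+0+0+1+1+0+0+0+0+0+0+0+0+0+0+0+1+0+1+1+1+1 mod 2 = 1
  s[4] = (0000000000000001111111111111111)·(0100100110001100100100100101111) mod 2 = 0+0+0+0+0+0+0+0+0+0+0+0+0+0+0+0+1+0+0+1+0+0+1+0+0+1+0+1+1+1+1 mod 2 = 0
Syndrome = 10110
Column 13 of H equals this syndrome → error at bit 13 (1-indexed).
Flip bit 13: 0100100110001100100100100101111 → 0100100110000100100100100101111
Extract data bits at positions {3,5,6,7,9,10,11,12,13,14,15,17,18,19,20,21,22,23,24,25,26,27,28,29,30,31}: 01001000010100100100101111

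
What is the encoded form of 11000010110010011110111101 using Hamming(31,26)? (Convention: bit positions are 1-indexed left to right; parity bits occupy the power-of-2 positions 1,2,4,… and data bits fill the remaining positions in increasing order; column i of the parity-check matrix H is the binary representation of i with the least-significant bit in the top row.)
Codeword c = d · G (mod 2), d = 11000010110010011110111101:
  c[0] = d·G[:,0] = (11000010110010011110111101)·(11011010101101010101010101) mod 2 = 1+1+0+0+0+0+1+0+1+0+0+0+0+0+0+1+0+1+0+0+0+1+0+1+0+1 mod 2 = 1
  c[1] = d·G[:,1] = (11000010110010011110111101)·(10110110011011001100110011) mod 2 = 1+0+0+0+0+0+1+0+0+1+0+0+1+0+0+0+1+1+0+0+1+1+0+0+0+1 mod 2 = 1
  c[2] = d·G[:,2] = (11000010110010011110111101)·(10000000000000000000000000) mod 2 = 1+0+0+0+0+0+0+0+0+0+0+0+0+0+0+0+0+0+0+0+0+0+0+0+0+0 mod 2 = 1
  c[3] = d·G[:,3] = (11000010110010011110111101)·(01110001111000111100001111) mod 2 = 0+1+0+0+0+0+0+0+1+1+0+0+0+0+0+1+1+1+0+0+0+0+1+1+0+1 mod 2 = 1
  c[4] = d·G[:,4] = (11000010110010011110111101)·(01000000000000000000000000) mod 2 = 0+1+0+0+0+0+0+0+0+0+0+0+0+0+0+0+0+0+0+0+0+0+0+0+0+0 mod 2 = 1
  c[5] = d·G[:,5] = (11000010110010011110111101)·(00100000000000000000000000) mod 2 = 0+0+0+0+0+0+0+0+0+0+0+0+0+0+0+0+0+0+0+0+0+0+0+0+0+0 mod 2 = 0
  c[6] = d·G[:,6] = (11000010110010011110111101)·(00010000000000000000000000) mod 2 = 0+0+0+0+0+0+0+0+0+0+0+0+0+0+0+0+0+0+0+0+0+0+0+0+0+0 mod 2 = 0
  c[7] = d·G[:,7] = (11000010110010011110111101)·(00001111111000000011111111) mod 2 = 0+0+0+0+0+0+1+0+1+1+0+0+0+0+0+0+0+0+1+0+1+1+1+1+0+1 mod 2 = 1
  c[8] = d·G[:,8] = (11000010110010011110111101)·(00001000000000000000000000) mod 2 = 0+0+0+0+0+0+0+0+0+0+0+0+0+0+0+0+0+0+0+0+0+0+0+0+0+0 mod 2 = 0
  c[9] = d·G[:,9] = (11000010110010011110111101)·(00000100000000000000000000) mod 2 = 0+0+0+0+0+0+0+0+0+0+0+0+0+0+0+0+0+0+0+0+0+0+0+0+0+0 mod 2 = 0
  c[10] = d·G[:,10] = (11000010110010011110111101)·(00000010000000000000000000) mod 2 = 0+0+0+0+0+0+1+0+0+0+0+0+0+0+0+0+0+0+0+0+0+0+0+0+0+0 mod 2 = 1
  c[11] = d·G[:,11] = (11000010110010011110111101)·(00000001000000000000000000) mod 2 = 0+0+0+0+0+0+0+0+0+0+0+0+0+0+0+0+0+0+0+0+0+0+0+0+0+0 mod 2 = 0
  c[12] = d·G[:,12] = (11000010110010011110111101)·(00000000100000000000000000) mod 2 = 0+0+0+0+0+0+0+0+1+0+0+0+0+0+0+0+0+0+0+0+0+0+0+0+0+0 mod 2 = 1
  c[13] = d·G[:,13] = (11000010110010011110111101)·(00000000010000000000000000) mod 2 = 0+0+0+0+0+0+0+0+0+1+0+0+0+0+0+0+0+0+0+0+0+0+0+0+0+0 mod 2 = 1
  c[14] = d·G[:,14] = (11000010110010011110111101)·(00000000001000000000000000) mod 2 = 0+0+0+0+0+0+0+0+0+0+0+0+0+0+0+0+0+0+0+0+0+0+0+0+0+0 mod 2 = 0
  c[15] = d·G[:,15] = (11000010110010011110111101)·(00000000000111111111111111) mod 2 = 0+0+0+0+0+0+0+0+0+0+0+0+1+0+0+1+1+1+1+0+1+1+1+1+0+1 mod 2 = 0
  c[16] = d·G[:,16] = (11000010110010011110111101)·(00000000000100000000000000) mod 2 = 0+0+0+0+0+0+0+0+0+0+0+0+0+0+0+0+0+0+0+0+0+0+0+0+0+0 mod 2 = 0
  c[17] = d·G[:,17] = (11000010110010011110111101)·(00000000000010000000000000) mod 2 = 0+0+0+0+0+0+0+0+0+0+0+0+1+0+0+0+0+0+0+0+0+0+0+0+0+0 mod 2 = 1
  c[18] = d·G[:,18] = (11000010110010011110111101)·(00000000000001000000000000) mod 2 = 0+0+0+0+0+0+0+0+0+0+0+0+0+0+0+0+0+0+0+0+0+0+0+0+0+0 mod 2 = 0
  c[19] = d·G[:,19] = (11000010110010011110111101)·(00000000000000100000000000) mod 2 = 0+0+0+0+0+0+0+0+0+0+0+0+0+0+0+0+0+0+0+0+0+0+0+0+0+0 mod 2 = 0
  c[20] = d·G[:,20] = (11000010110010011110111101)·(00000000000000010000000000) mod 2 = 0+0+0+0+0+0+0+0+0+0+0+0+0+0+0+1+0+0+0+0+0+0+0+0+0+0 mod 2 = 1
  c[21] = d·G[:,21] = (11000010110010011110111101)·(00000000000000001000000000) mod 2 = 0+0+0+0+0+0+0+0+0+0+0+0+0+0+0+0+1+0+0+0+0+0+0+0+0+0 mod 2 = 1
  c[22] = d·G[:,22] = (11000010110010011110111101)·(00000000000000000100000000) mod 2 = 0+0+0+0+0+0+0+0+0+0+0+0+0+0+0+0+0+1+0+0+0+0+0+0+0+0 mod 2 = 1
  c[23] = d·G[:,23] = (11000010110010011110111101)·(00000000000000000010000000) mod 2 = 0+0+0+0+0+0+0+0+0+0+0+0+0+0+0+0+0+0+1+0+0+0+0+0+0+0 mod 2 = 1
  c[24] = d·G[:,24] = (11000010110010011110111101)·(00000000000000000001000000) mod 2 = 0+0+0+0+0+0+0+0+0+0+0+0+0+0+0+0+0+0+0+0+0+0+0+0+0+0 mod 2 = 0
  c[25] = d·G[:,25] = (11000010110010011110111101)·(00000000000000000000100000) mod 2 = 0+0+0+0+0+0+0+0+0+0+0+0+0+0+0+0+0+0+0+0+1+0+0+0+0+0 mod 2 = 1
  c[26] = d·G[:,26] = (11000010110010011110111101)·(00000000000000000000010000) mod 2 = 0+0+0+0+0+0+0+0+0+0+0+0+0+0+0+0+0+0+0+0+0+1+0+0+0+0 mod 2 = 1
  c[27] = d·G[:,27] = (11000010110010011110111101)·(00000000000000000000001000) mod 2 = 0+0+0+0+0+0+0+0+0+0+0+0+0+0+0+0+0+0+0+0+0+0+1+0+0+0 mod 2 = 1
  c[28] = d·G[:,28] = (11000010110010011110111101)·(00000000000000000000000100) mod 2 = 0+0+0+0+0+0+0+0+0+0+0+0+0+0+0+0+0+0+0+0+0+0+0+1+0+0 mod 2 = 1
  c[29] = d·G[:,29] = (11000010110010011110111101)·(00000000000000000000000010) mod 2 = 0+0+0+0+0+0+0+0+0+0+0+0+0+0+0+0+0+0+0+0+0+0+0+0+0+0 mod 2 = 0
  c[30] = d·G[:,30] = (11000010110010011110111101)·(00000000000000000000000001) mod 2 = 0+0+0+0+0+0+0+0+0+0+0+0+0+0+0+0+0+0+0+0+0+0+0+0+0+1 mod 2 = 1
Codeword = 1111100100101100010011110111101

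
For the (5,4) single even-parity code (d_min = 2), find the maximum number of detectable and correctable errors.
Detection only: up to d_min − 1 = 1 errors.
Correction: up to ⌊(d_min − 1)/2⌋ = ⌊1/2⌋ = 0 errors.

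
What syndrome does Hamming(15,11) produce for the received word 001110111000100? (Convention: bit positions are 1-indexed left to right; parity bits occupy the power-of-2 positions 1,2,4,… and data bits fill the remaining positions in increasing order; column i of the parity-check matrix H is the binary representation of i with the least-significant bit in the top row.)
Syndrome s = H · r^T (mod 2), r = 001110111000100:
  s[0] = (101010101010101)·(001110111000100) mod 2 = 0+0+1+0+1+0+1+0+1+0+0+0+1+0+0 mod 2 = 1
  s[1] = (011001100110011)·(001110111000100) mod 2 = 0+0+1+0+0+0+1+0+0+0+0+0+0+0+0 mod 2 = 0
  s[2] = (000111100001111)·(001110111000100) mod 2 = 0+0+0+1+1+0+1+0+0+0+0+0+1+0+0 mod 2 = 0
  s[3] = (000000011111111)·(001110111000100) mod 2 = 0+0+0+0+0+0+0+1+1+0+0+0+1+0+0 mod 2 = 1
Syndrome = 1001
Non-zero syndrome: error at position 9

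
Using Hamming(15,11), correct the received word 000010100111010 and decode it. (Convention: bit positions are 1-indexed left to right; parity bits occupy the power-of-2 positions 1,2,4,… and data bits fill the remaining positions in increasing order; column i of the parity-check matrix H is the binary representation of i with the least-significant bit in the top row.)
Syndrome s = H · r^T (mod 2), r = 000010100111010:
  s[0] = (101010101010101)·(000010100111010) mod 2 = 0+0+0+0+1+0+1+0+0+0+1+0+0+0+0 mod 2 = 1
  s[1] = (011001100110011)·(000010100111010) mod 2 = 0+0+0+0+0+0+1+0+0+1+1+0+0+1+0 mod 2 = 0
  s[2] = (000111100001111)·(000010100111010) mod 2 = 0+0+0+0+1+0+1+0+0+0+0+1+0+1+0 mod 2 = 0
  s[3] = (000000011111111)·(000010100111010) mod 2 = 0+0+0+0+0+0+0+0+0+1+1+1+0+1+0 mod 2 = 0
Syndrome = 1000
Column 1 of H equals this syndrome → error at bit 1 (1-indexed).
Flip bit 1: 000010100111010 → 100010100111010
Extract data bits at positions {3,5,6,7,9,10,11,12,13,14,15}: 01010111010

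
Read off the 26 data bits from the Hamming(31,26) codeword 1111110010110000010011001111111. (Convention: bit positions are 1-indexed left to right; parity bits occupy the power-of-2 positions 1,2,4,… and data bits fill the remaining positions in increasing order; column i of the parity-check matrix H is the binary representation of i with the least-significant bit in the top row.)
Parity bits occupy power-of-2 positions; data bits are at positions {3,5,6,7,9,10,11,12,13,14,15,17,18,19,20,21,22,23,24,25,26,27,28,29,30,31} (1-indexed).
Extract: c[3]=1 c[5]=1 c[6]=1 c[7]=0 c[9]=1 c[10]=0 c[11]=1 c[12]=1 c[13]=0 c[14]=0 c[15]=0 c[17]=0 c[18]=1 c[19]=0 c[20]=0 c[21]=1 c[22]=1 c[23]=0 c[24]=0 c[25]=1 c[26]=1 c[27]=1 c[28]=1 c[29]=1 c[30]=1 c[31]=1
Data = 11101011000010011001111111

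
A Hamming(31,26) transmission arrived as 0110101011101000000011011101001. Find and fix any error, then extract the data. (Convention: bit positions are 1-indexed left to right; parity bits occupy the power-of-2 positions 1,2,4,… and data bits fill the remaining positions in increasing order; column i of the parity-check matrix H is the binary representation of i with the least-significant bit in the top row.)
Syndrome s = H · r^T (mod 2), r = 0110101011101000000011011101001:
  s[0] = (1010101010101010101010101010101)·(0110101011101000000011011101001) mod 2 = 0+0+1+0+1+0+1+0+1+0+1+0+1+0+0+0+0+0+0+0+1+0+0+0+1+0+0+0+0+0+1 mod 2 = 1
  s[1] = (0110011001100110011001100110011)·(0110101011101000000011011101001) mod 2 = 0+1+1+0+0+0+1+0+0+1+1+0+0+0+0+0+0+0+0+0+0+1+0+0+0+1+0+0+0+0+1 mod 2 = 0
  s[2] = (0001111000011110000111100001111)·(0110101011101000000011011101001) mod 2 = 0+0+0+0+1+0+1+0+0+0+0+0+1+0+0+0+0+0+0+0+1+1+0+0+0+0+0+1+0+0+1 mod 2 = 1
  s[3] = (0000000111111110000000011111111)·(0110101011101000000011011101001) mod 2 = 0+0+0+0+0+0+0+0+1+1+1+0+1+0+0+0+0+0+0+0+0+0+0+1+1+1+0+1+0+0+1 mod 2 = 1
  s[4] = (0000000000000001111111111111111)·(0110101011101000000011011101001) mod 2 = 0+0+0+0+0+0+0+0+0+0+0+0+0+0+0+0+0+0+0+0+1+1+0+1+1+1+0+1+0+0+1 mod 2 = 1
Syndrome = 10111
Column 29 of H equals this syndrome → error at bit 29 (1-indexed).
Flip bit 29: 0110101011101000000011011101001 → 0110101011101000000011011101101
Extract data bits at positions {3,5,6,7,9,10,11,12,13,14,15,17,18,19,20,21,22,23,24,25,26,27,28,29,30,31}: 11011110100000011011101101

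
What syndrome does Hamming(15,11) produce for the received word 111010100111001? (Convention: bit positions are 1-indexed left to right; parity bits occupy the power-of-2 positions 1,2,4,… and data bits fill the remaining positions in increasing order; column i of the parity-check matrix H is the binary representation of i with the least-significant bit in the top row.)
Syndrome s = H · r^T (mod 2), r = 111010100111001:
  s[0] = (101010101010101)·(111010100111001) mod 2 = 1+0+1+0+1+0+1+0+0+0+1+0+0+0+1 mod 2 = 0
  s[1] = (011001100110011)·(111010100111001) mod 2 = 0+1+1+0+0+0+1+0+0+1+1+0+0+0+1 mod 2 = 0
  s[2] = (000111100001111)·(111010100111001) mod 2 = 0+0+0+0+1+0+1+0+0+0+0+1+0+0+1 mod 2 = 0
  s[3] = (000000011111111)·(111010100111001) mod 2 = 0+0+0+0+0+0+0+0+0+1+1+1+0+0+1 mod 2 = 0
Syndrome = 0000
s = 0: no error detected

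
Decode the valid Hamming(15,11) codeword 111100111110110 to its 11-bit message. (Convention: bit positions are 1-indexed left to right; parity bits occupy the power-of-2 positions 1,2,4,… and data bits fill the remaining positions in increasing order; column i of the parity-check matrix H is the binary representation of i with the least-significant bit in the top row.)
Parity bits occupy power-of-2 positions; data bits are at positions {3,5,6,7,9,10,11,12,13,14,15} (1-indexed).
Extract: c[3]=1 c[5]=0 c[6]=0 c[7]=1 c[9]=1 c[10]=1 c[11]=1 c[12]=0 c[13]=1 c[14]=1 c[15]=0
Data = 10011110110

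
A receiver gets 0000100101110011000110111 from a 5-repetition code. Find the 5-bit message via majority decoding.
Split into 5-bit blocks and majority-vote each:
  block 1 = 00001: 1 ones, 4 zeros → 0
  block 2 = 00101: 2 ones, 3 zeros → 0
  block 3 = 11001: 3 ones, 2 zeros → 1
  block 4 = 10001: 2 ones, 3 zeros → 0
  block 5 = 10111: 4 ones, 1 zeros → 1
Decoded = 00101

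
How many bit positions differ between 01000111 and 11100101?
XOR = 10100010, count of 1s = 3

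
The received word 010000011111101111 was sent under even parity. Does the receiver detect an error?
Sum of received bits: 0+1+0+0+0+0+0+1+1+1+1+1+1+0+1+1+1+1 = 11; 11 mod 2 = 1. Result is 1 ≠ 0 → error detected.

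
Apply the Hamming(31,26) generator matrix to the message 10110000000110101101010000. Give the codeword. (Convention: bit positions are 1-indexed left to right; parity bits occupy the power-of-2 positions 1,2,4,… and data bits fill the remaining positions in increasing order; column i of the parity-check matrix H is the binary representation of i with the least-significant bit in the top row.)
Codeword c = d · G (mod 2), d = 10110000000110101101010000:
  c[0] = d·G[:,0] = (10110000000110101101010000)·(11011010101101010101010101) mod 2 = 1+0+0+1+0+0+0+0+0+0+0+1+0+0+0+0+0+1+0+1+0+1+0+0+0+0 mod 2 = 0
  c[1] = d·G[:,1] = (10110000000110101101010000)·(10110110011011001100110011) mod 2 = 1+0+1+1+0+0+0+0+0+0+0+0+1+0+0+0+1+1+0+0+0+1+0+0+0+0 mod 2 = 1
  c[2] = d·G[:,2] = (10110000000110101101010000)·(10000000000000000000000000) mod 2 = 1+0+0+0+0+0+0+0+0+0+0+0+0+0+0+0+0+0+0+0+0+0+0+0+0+0 mod 2 = 1
  c[3] = d·G[:,3] = (10110000000110101101010000)·(01110001111000111100001111) mod 2 = 0+0+1+1+0+0+0+0+0+0+0+0+0+0+1+0+1+1+0+0+0+0+0+0+0+0 mod 2 = 1
  c[4] = d·G[:,4] = (10110000000110101101010000)·(01000000000000000000000000) mod 2 = 0+0+0+0+0+0+0+0+0+0+0+0+0+0+0+0+0+0+0+0+0+0+0+0+0+0 mod 2 = 0
  c[5] = d·G[:,5] = (10110000000110101101010000)·(00100000000000000000000000) mod 2 = 0+0+1+0+0+0+0+0+0+0+0+0+0+0+0+0+0+0+0+0+0+0+0+0+0+0 mod 2 = 1
  c[6] = d·G[:,6] = (10110000000110101101010000)·(00010000000000000000000000) mod 2 = 0+0+0+1+0+0+0+0+0+0+0+0+0+0+0+0+0+0+0+0+0+0+0+0+0+0 mod 2 = 1
  c[7] = d·G[:,7] = (10110000000110101101010000)·(00001111111000000011111111) mod 2 = 0+0+0+0+0+0+0+0+0+0+0+0+0+0+0+0+0+0+0+1+0+1+0+0+0+0 mod 2 = 0
  c[8] = d·G[:,8] = (10110000000110101101010000)·(00001000000000000000000000) mod 2 = 0+0+0+0+0+0+0+0+0+0+0+0+0+0+0+0+0+0+0+0+0+0+0+0+0+0 mod 2 = 0
  c[9] = d·G[:,9] = (10110000000110101101010000)·(00000100000000000000000000) mod 2 = 0+0+0+0+0+0+0+0+0+0+0+0+0+0+0+0+0+0+0+0+0+0+0+0+0+0 mod 2 = 0
  c[10] = d·G[:,10] = (10110000000110101101010000)·(00000010000000000000000000) mod 2 = 0+0+0+0+0+0+0+0+0+0+0+0+0+0+0+0+0+0+0+0+0+0+0+0+0+0 mod 2 = 0
  c[11] = d·G[:,11] = (10110000000110101101010000)·(00000001000000000000000000) mod 2 = 0+0+0+0+0+0+0+0+0+0+0+0+0+0+0+0+0+0+0+0+0+0+0+0+0+0 mod 2 = 0
  c[12] = d·G[:,12] = (10110000000110101101010000)·(00000000100000000000000000) mod 2 = 0+0+0+0+0+0+0+0+0+0+0+0+0+0+0+0+0+0+0+0+0+0+0+0+0+0 mod 2 = 0
  c[13] = d·G[:,13] = (10110000000110101101010000)·(00000000010000000000000000) mod 2 = 0+0+0+0+0+0+0+0+0+0+0+0+0+0+0+0+0+0+0+0+0+0+0+0+0+0 mod 2 = 0
  c[14] = d·G[:,14] = (10110000000110101101010000)·(00000000001000000000000000) mod 2 = 0+0+0+0+0+0+0+0+0+0+0+0+0+0+0+0+0+0+0+0+0+0+0+0+0+0 mod 2 = 0
  c[15] = d·G[:,15] = (10110000000110101101010000)·(00000000000111111111111111) mod 2 = 0+0+0+0+0+0+0+0+0+0+0+1+1+0+1+0+1+1+0+1+0+1+0+0+0+0 mod 2 = 1
  c[16] = d·G[:,16] = (10110000000110101101010000)·(00000000000100000000000000) mod 2 = 0+0+0+0+0+0+0+0+0+0+0+1+0+0+0+0+0+0+0+0+0+0+0+0+0+0 mod 2 = 1
  c[17] = d·G[:,17] = (10110000000110101101010000)·(00000000000010000000000000) mod 2 = 0+0+0+0+0+0+0+0+0+0+0+0+1+0+0+0+0+0+0+0+0+0+0+0+0+0 mod 2 = 1
  c[18] = d·G[:,18] = (10110000000110101101010000)·(00000000000001000000000000) mod 2 = 0+0+0+0+0+0+0+0+0+0+0+0+0+0+0+0+0+0+0+0+0+0+0+0+0+0 mod 2 = 0
  c[19] = d·G[:,19] = (10110000000110101101010000)·(00000000000000100000000000) mod 2 = 0+0+0+0+0+0+0+0+0+0+0+0+0+0+1+0+0+0+0+0+0+0+0+0+0+0 mod 2 = 1
  c[20] = d·G[:,20] = (10110000000110101101010000)·(00000000000000010000000000) mod 2 = 0+0+0+0+0+0+0+0+0+0+0+0+0+0+0+0+0+0+0+0+0+0+0+0+0+0 mod 2 = 0
  c[21] = d·G[:,21] = (10110000000110101101010000)·(00000000000000001000000000) mod 2 = 0+0+0+0+0+0+0+0+0+0+0+0+0+0+0+0+1+0+0+0+0+0+0+0+0+0 mod 2 = 1
  c[22] = d·G[:,22] = (10110000000110101101010000)·(00000000000000000100000000) mod 2 = 0+0+0+0+0+0+0+0+0+0+0+0+0+0+0+0+0+1+0+0+0+0+0+0+0+0 mod 2 = 1
  c[23] = d·G[:,23] = (10110000000110101101010000)·(00000000000000000010000000) mod 2 = 0+0+0+0+0+0+0+0+0+0+0+0+0+0+0+0+0+0+0+0+0+0+0+0+0+0 mod 2 = 0
  c[24] = d·G[:,24] = (10110000000110101101010000)·(00000000000000000001000000) mod 2 = 0+0+0+0+0+0+0+0+0+0+0+0+0+0+0+0+0+0+0+1+0+0+0+0+0+0 mod 2 = 1
  c[25] = d·G[:,25] = (10110000000110101101010000)·(00000000000000000000100000) mod 2 = 0+0+0+0+0+0+0+0+0+0+0+0+0+0+0+0+0+0+0+0+0+0+0+0+0+0 mod 2 = 0
  c[26] = d·G[:,26] = (10110000000110101101010000)·(00000000000000000000010000) mod 2 = 0+0+0+0+0+0+0+0+0+0+0+0+0+0+0+0+0+0+0+0+0+1+0+0+0+0 mod 2 = 1
  c[27] = d·G[:,27] = (10110000000110101101010000)·(00000000000000000000001000) mod 2 = 0+0+0+0+0+0+0+0+0+0+0+0+0+0+0+0+0+0+0+0+0+0+0+0+0+0 mod 2 = 0
  c[28] = d·G[:,28] = (10110000000110101101010000)·(00000000000000000000000100) mod 2 = 0+0+0+0+0+0+0+0+0+0+0+0+0+0+0+0+0+0+0+0+0+0+0+0+0+0 mod 2 = 0
  c[29] = d·G[:,29] = (10110000000110101101010000)·(00000000000000000000000010) mod 2 = 0+0+0+0+0+0+0+0+0+0+0+0+0+0+0+0+0+0+0+0+0+0+0+0+0+0 mod 2 = 0
  c[30] = d·G[:,30] = (10110000000110101101010000)·(00000000000000000000000001) mod 2 = 0+0+0+0+0+0+0+0+0+0+0+0+0+0+0+0+0+0+0+0+0+0+0+0+0+0 mod 2 = 0
Codeword = 0111011000000001110101101010000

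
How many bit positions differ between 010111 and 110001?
XOR = 100110, count of 1s = 3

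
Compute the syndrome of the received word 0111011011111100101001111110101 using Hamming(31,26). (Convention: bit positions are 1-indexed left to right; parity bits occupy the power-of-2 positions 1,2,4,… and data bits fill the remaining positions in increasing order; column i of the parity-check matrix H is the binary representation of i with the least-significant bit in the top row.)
Syndrome s = H · r^T (mod 2), r = 0111011011111100101001111110101:
  s[0] = (1010101010101010101010101010101)·(0111011011111100101001111110101) mod 2 = 0+0+1+0+0+0+1+0+1+0+1+0+1+0+0+0+1+0+1+0+0+0+1+0+1+0+1+0+1+0+1 mod 2 = 0
  s[1] = (0110011001100110011001100110011)·(0111011011111100101001111110101) mod 2 = 0+1+1+0+0+1+1+0+0+1+1+0+0+1+0+0+0+0+1+0+0+1+1+0+0+1+1+0+0+0+1 mod 2 = 1
  s[2] = (0001111000011110000111100001111)·(0111011011111100101001111110101) mod 2 = 0+0+0+1+0+1+1+0+0+0+0+1+1+1+0+0+0+0+0+0+0+1+1+0+0+0+0+0+1+0+1 mod 2 = 0
  s[3] = (0000000111111110000000011111111)·(0111011011111100101001111110101) mod 2 = 0+0+0+0+0+0+0+0+1+1+1+1+1+1+0+0+0+0+0+0+0+0+0+1+1+1+1+0+1+0+1 mod 2 = 0
  s[4] = (0000000000000001111111111111111)·(0111011011111100101001111110101) mod 2 = 0+0+0+0+0+0+0+0+0+0+0+0+0+0+0+0+1+0+1+0+0+1+1+1+1+1+1+0+1+0+1 mod 2 = 0
Syndrome = 01000
Non-zero syndrome: error at position 2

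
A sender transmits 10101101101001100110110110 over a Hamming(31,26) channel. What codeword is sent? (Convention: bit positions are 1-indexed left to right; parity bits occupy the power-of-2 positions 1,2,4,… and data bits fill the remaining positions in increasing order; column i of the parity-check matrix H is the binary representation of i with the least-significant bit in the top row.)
Codeword c = d · G (mod 2), d = 10101101101001100110110110:
  c[0] = d·G[:,0] = (10101101101001100110110110)·(11011010101101010101010101) mod 2 = 1+0+0+0+1+0+0+0+1+0+1+0+0+1+0+0+0+1+0+0+0+1+0+1+0+0 mod 2 = 0
  c[1] = d·G[:,1] = (10101101101001100110110110)·(10110110011011001100110011) mod 2 = 1+0+1+0+0+1+0+0+0+0+1+0+0+1+0+0+0+1+0+0+1+1+0+0+1+0 mod 2 = 1
  c[2] = d·G[:,2] = (10101101101001100110110110)·(10000000000000000000000000) mod 2 = 1+0+0+0+0+0+0+0+0+0+0+0+0+0+0+0+0+0+0+0+0+0+0+0+0+0 mod 2 = 1
  c[3] = d·G[:,3] = (10101101101001100110110110)·(01110001111000111100001111) mod 2 = 0+0+1+0+0+0+0+1+1+0+1+0+0+0+1+0+0+1+0+0+0+0+0+1+1+0 mod 2 = 0
  c[4] = d·G[:,4] = (10101101101001100110110110)·(01000000000000000000000000) mod 2 = 0+0+0+0+0+0+0+0+0+0+0+0+0+0+0+0+0+0+0+0+0+0+0+0+0+0 mod 2 = 0
  c[5] = d·G[:,5] = (10101101101001100110110110)·(00100000000000000000000000) mod 2 = 0+0+1+0+0+0+0+0+0+0+0+0+0+0+0+0+0+0+0+0+0+0+0+0+0+0 mod 2 = 1
  c[6] = d·G[:,6] = (10101101101001100110110110)·(00010000000000000000000000) mod 2 = 0+0+0+0+0+0+0+0+0+0+0+0+0+0+0+0+0+0+0+0+0+0+0+0+0+0 mod 2 = 0
  c[7] = d·G[:,7] = (10101101101001100110110110)·(00001111111000000011111111) mod 2 = 0+0+0+0+1+1+0+1+1+0+1+0+0+0+0+0+0+0+1+0+1+1+0+1+1+0 mod 2 = 0
  c[8] = d·G[:,8] = (10101101101001100110110110)·(00001000000000000000000000) mod 2 = 0+0+0+0+1+0+0+0+0+0+0+0+0+0+0+0+0+0+0+0+0+0+0+0+0+0 mod 2 = 1
  c[9] = d·G[:,9] = (10101101101001100110110110)·(00000100000000000000000000) mod 2 = 0+0+0+0+0+1+0+0+0+0+0+0+0+0+0+0+0+0+0+0+0+0+0+0+0+0 mod 2 = 1
  c[10] = d·G[:,10] = (10101101101001100110110110)·(00000010000000000000000000) mod 2 = 0+0+0+0+0+0+0+0+0+0+0+0+0+0+0+0+0+0+0+0+0+0+0+0+0+0 mod 2 = 0
  c[11] = d·G[:,11] = (10101101101001100110110110)·(00000001000000000000000000) mod 2 = 0+0+0+0+0+0+0+1+0+0+0+0+0+0+0+0+0+0+0+0+0+0+0+0+0+0 mod 2 = 1
  c[12] = d·G[:,12] = (10101101101001100110110110)·(00000000100000000000000000) mod 2 = 0+0+0+0+0+0+0+0+1+0+0+0+0+0+0+0+0+0+0+0+0+0+0+0+0+0 mod 2 = 1
  c[13] = d·G[:,13] = (10101101101001100110110110)·(00000000010000000000000000) mod 2 = 0+0+0+0+0+0+0+0+0+0+0+0+0+0+0+0+0+0+0+0+0+0+0+0+0+0 mod 2 = 0
  c[14] = d·G[:,14] = (10101101101001100110110110)·(00000000001000000000000000) mod 2 = 0+0+0+0+0+0+0+0+0+0+1+0+0+0+0+0+0+0+0+0+0+0+0+0+0+0 mod 2 = 1
  c[15] = d·G[:,15] = (10101101101001100110110110)·(00000000000111111111111111) mod 2 = 0+0+0+0+0+0+0+0+0+0+0+0+0+1+1+0+0+1+1+0+1+1+0+1+1+0 mod 2 = 0
  c[16] = d·G[:,16] = (10101101101001100110110110)·(00000000000100000000000000) mod 2 = 0+0+0+0+0+0+0+0+0+0+0+0+0+0+0+0+0+0+0+0+0+0+0+0+0+0 mod 2 = 0
  c[17] = d·G[:,17] = (10101101101001100110110110)·(00000000000010000000000000) mod 2 = 0+0+0+0+0+0+0+0+0+0+0+0+0+0+0+0+0+0+0+0+0+0+0+0+0+0 mod 2 = 0
  c[18] = d·G[:,18] = (10101101101001100110110110)·(00000000000001000000000000) mod 2 = 0+0+0+0+0+0+0+0+0+0+0+0+0+1+0+0+0+0+0+0+0+0+0+0+0+0 mod 2 = 1
  c[19] = d·G[:,19] = (10101101101001100110110110)·(00000000000000100000000000) mod 2 = 0+0+0+0+0+0+0+0+0+0+0+0+0+0+1+0+0+0+0+0+0+0+0+0+0+0 mod 2 = 1
  c[20] = d·G[:,20] = (10101101101001100110110110)·(00000000000000010000000000) mod 2 = 0+0+0+0+0+0+0+0+0+0+0+0+0+0+0+0+0+0+0+0+0+0+0+0+0+0 mod 2 = 0
  c[21] = d·G[:,21] = (10101101101001100110110110)·(00000000000000001000000000) mod 2 = 0+0+0+0+0+0+0+0+0+0+0+0+0+0+0+0+0+0+0+0+0+0+0+0+0+0 mod 2 = 0
  c[22] = d·G[:,22] = (10101101101001100110110110)·(00000000000000000100000000) mod 2 = 0+0+0+0+0+0+0+0+0+0+0+0+0+0+0+0+0+1+0+0+0+0+0+0+0+0 mod 2 = 1
  c[23] = d·G[:,23] = (10101101101001100110110110)·(00000000000000000010000000) mod 2 = 0+0+0+0+0+0+0+0+0+0+0+0+0+0+0+0+0+0+1+0+0+0+0+0+0+0 mod 2 = 1
  c[24] = d·G[:,24] = (10101101101001100110110110)·(00000000000000000001000000) mod 2 = 0+0+0+0+0+0+0+0+0+0+0+0+0+0+0+0+0+0+0+0+0+0+0+0+0+0 mod 2 = 0
  c[25] = d·G[:,25] = (10101101101001100110110110)·(00000000000000000000100000) mod 2 = 0+0+0+0+0+0+0+0+0+0+0+0+0+0+0+0+0+0+0+0+1+0+0+0+0+0 mod 2 = 1
  c[26] = d·G[:,26] = (10101101101001100110110110)·(00000000000000000000010000) mod 2 = 0+0+0+0+0+0+0+0+0+0+0+0+0+0+0+0+0+0+0+0+0+1+0+0+0+0 mod 2 = 1
  c[27] = d·G[:,27] = (10101101101001100110110110)·(00000000000000000000001000) mod 2 = 0+0+0+0+0+0+0+0+0+0+0+0+0+0+0+0+0+0+0+0+0+0+0+0+0+0 mod 2 = 0
  c[28] = d·G[:,28] = (10101101101001100110110110)·(00000000000000000000000100) mod 2 = 0+0+0+0+0+0+0+0+0+0+0+0+0+0+0+0+0+0+0+0+0+0+0+1+0+0 mod 2 = 1
  c[29] = d·G[:,29] = (10101101101001100110110110)·(00000000000000000000000010) mod 2 = 0+0+0+0+0+0+0+0+0+0+0+0+0+0+0+0+0+0+0+0+0+0+0+0+1+0 mod 2 = 1
  c[30] = d·G[:,30] = (10101101101001100110110110)·(00000000000000000000000001) mod 2 = 0+0+0+0+0+0+0+0+0+0+0+0+0+0+0+0+0+0+0+0+0+0+0+0+0+0 mod 2 = 0
Codeword = 0110010011011010001100110110110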